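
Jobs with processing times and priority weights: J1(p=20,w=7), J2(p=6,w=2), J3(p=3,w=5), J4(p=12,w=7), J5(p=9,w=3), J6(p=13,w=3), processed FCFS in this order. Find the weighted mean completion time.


Completion times:
  J1: C=20, w×C=7×20=140
  J2: C=26, w×C=2×26=52
  J3: C=29, w×C=5×29=145
  J4: C=41, w×C=7×41=287
  J5: C=50, w×C=3×50=150
  J6: C=63, w×C=3×63=189
Sum w×C = 963
Sum w = 27
Weighted avg = 963/27
= 35.67


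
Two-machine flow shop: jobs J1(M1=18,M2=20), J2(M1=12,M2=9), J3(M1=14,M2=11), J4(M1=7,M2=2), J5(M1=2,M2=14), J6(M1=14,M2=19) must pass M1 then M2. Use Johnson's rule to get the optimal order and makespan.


Johnson's rule:
Group 1 (M1≤M2, sort by M1): ['J5', 'J6', 'J1']
Group 2 (M1>M2, sort desc M2): ['J3', 'J2', 'J4']
Sequence: J5 → J6 → J1 → J3 → J2 → J4
Makespan calculation:
  J5: M1 done=2, M2 done=16
  J6: M1 done=16, M2 done=35
  J1: M1 done=34, M2 done=55
  J3: M1 done=48, M2 done=66
  J2: M1 done=60, M2 done=75
  J4: M1 done=67, M2 done=77
= Sequence: J5 → J6 → J1 → J3 → J2 → J4, Makespan: 77


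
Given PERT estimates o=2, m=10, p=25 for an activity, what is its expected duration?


te = (o + 4m + p) / 6
= (2 + 4×10 + 25) / 6
= (2 + 40 + 25) / 6
= 67 / 6
= 11.17


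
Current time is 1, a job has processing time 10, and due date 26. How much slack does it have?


Slack = due - current_time - processing
= 26 - 1 - 10
= 15


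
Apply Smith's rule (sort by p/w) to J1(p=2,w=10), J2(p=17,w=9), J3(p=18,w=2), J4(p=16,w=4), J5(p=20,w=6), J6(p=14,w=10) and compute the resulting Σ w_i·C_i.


WSPT order (by p/w): J1 → J6 → J2 → J5 → J4 → J3
  J1: C=2, w·C=10×2=20
  J6: C=16, w·C=10×16=160
  J2: C=33, w·C=9×33=297
  J5: C=53, w·C=6×53=318
  J4: C=69, w·C=4×69=276
  J3: C=87, w·C=2×87=174
Σ w·C = 1245
= 1245


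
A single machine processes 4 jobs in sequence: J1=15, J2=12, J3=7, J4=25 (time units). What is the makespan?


Sequential makespan: sum all processing times
= 15 + 12 + 7 + 25
= 59 time units


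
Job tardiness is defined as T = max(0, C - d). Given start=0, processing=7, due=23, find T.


Completion = start + processing = 0 + 7 = 7
Tardiness = max(0, C - d) = max(0, 7 - 23)
= max(0, -16)
= 0


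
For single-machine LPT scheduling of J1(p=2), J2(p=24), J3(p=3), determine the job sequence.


LPT: sort by longest processing time first
  J2: p=24
  J3: p=3
  J1: p=2
Order: J2 → J3 → J1


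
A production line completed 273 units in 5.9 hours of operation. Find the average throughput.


Throughput = units / time
= 273 / 5.9
= 46.3 units/hour


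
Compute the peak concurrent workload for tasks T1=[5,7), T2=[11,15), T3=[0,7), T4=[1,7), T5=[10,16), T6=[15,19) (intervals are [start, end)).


Check each time point for overlaps:
  t=5: 3 tasks active (T1, T3, T4)
Max concurrent = 3


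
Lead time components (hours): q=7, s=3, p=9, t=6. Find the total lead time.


Lead time = queue + setup + processing + transit
= 7 + 3 + 9 + 6
= 25 hours


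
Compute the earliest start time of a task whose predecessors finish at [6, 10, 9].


ES = max of all predecessor completion times
Predecessors: [6, 10, 9]
ES = max(6, 10, 9)
= 10


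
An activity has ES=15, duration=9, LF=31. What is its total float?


EF = ES + duration = 15 + 9 = 24
LS = LF - duration = 31 - 9 = 22
Total Float = LF - EF = 31 - 24
(or LS - ES = 22 - 15)
= 7


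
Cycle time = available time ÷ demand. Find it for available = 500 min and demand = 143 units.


Cycle time = available time / demand
= 500 / 143
= 3.50 min/unit


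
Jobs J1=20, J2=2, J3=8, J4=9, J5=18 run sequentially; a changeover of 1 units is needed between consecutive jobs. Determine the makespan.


Makespan = Σ processing + (n-1) × setup
= (20 + 2 + 8 + 9 + 18) + (5-1)×1
= 57 + 4
= 61 time units


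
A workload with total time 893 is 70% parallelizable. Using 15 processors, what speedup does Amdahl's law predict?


Amdahl's law: T_p = T × ((1-p) + p/N)
= 893 × ((1-0.7) + 0.7/15)
= 893 × (0.30 + 0.0467)
= 893 × 0.3467
= 309.57
Speedup = 893/309.57
= 2.88×


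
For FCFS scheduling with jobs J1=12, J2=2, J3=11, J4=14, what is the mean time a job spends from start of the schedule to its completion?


Completion times:
  J1: completes at 12
  J2: completes at 14
  J3: completes at 25
  J4: completes at 39
Sum = 90
Average = 90/4
= 22.50


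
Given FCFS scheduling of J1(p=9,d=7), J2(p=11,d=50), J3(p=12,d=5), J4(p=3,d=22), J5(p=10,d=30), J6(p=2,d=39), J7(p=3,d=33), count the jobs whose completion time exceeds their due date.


Completion vs due date:
  J1: C=9, d=7 → TARDY
  J2: C=20, d=50 → on time
  J3: C=32, d=5 → TARDY
  J4: C=35, d=22 → TARDY
  J5: C=45, d=30 → TARDY
  J6: C=47, d=39 → TARDY
  J7: C=50, d=33 → TARDY
Tardy jobs: J1, J3, J4, J5, J6, J7
Count = 6


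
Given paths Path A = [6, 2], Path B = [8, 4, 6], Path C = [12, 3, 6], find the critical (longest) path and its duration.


Path A: 6 + 2 = 8
Path B: 8 + 4 + 6 = 18
Path C: 12 + 3 + 6 = 21
Critical path = longest = max(8, 18, 21)
= 21 (Path C)


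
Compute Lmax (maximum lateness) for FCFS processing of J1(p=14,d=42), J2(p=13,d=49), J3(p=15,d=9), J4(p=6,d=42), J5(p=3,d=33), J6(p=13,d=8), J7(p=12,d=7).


Lateness per job (L = C - d):
  J1: C=14, d=42, L=-28
  J2: C=27, d=49, L=-22
  J3: C=42, d=9, L=33
  J4: C=48, d=42, L=6
  J5: C=51, d=33, L=18
  J6: C=64, d=8, L=56
  J7: C=76, d=7, L=69
Lmax = max(-28, -22, 33, 6, 18, 56, 69)
= 69


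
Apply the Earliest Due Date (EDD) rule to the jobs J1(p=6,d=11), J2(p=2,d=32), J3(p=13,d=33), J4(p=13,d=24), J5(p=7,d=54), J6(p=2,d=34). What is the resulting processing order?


EDD: sort by earliest due date
  J1: d=11, p=6
  J4: d=24, p=13
  J2: d=32, p=2
  J3: d=33, p=13
  J6: d=34, p=2
  J5: d=54, p=7
Order: J1 → J4 → J2 → J3 → J6 → J5


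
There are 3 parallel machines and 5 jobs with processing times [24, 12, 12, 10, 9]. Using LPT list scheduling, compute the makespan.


Jobs (LPT sorted): [24, 12, 12, 10, 9]
Machines: 3
  J=24 → Machine 1 (load: 0+24=24)
  J=12 → Machine 2 (load: 0+12=12)
  J=12 → Machine 3 (load: 0+12=12)
  J=10 → Machine 2 (load: 12+10=22)
  J=9 → Machine 3 (load: 12+9=21)
Machine loads: [24, 22, 21]
Makespan = max = 24 time units


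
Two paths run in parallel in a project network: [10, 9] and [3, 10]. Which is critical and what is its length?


Path A: 10 + 9 = 19
Path B: 3 + 10 = 13
Critical path = longest = max(19, 13)
= 19 (Path A)


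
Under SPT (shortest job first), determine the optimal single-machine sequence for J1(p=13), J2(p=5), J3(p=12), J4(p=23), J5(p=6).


SPT: sort by shortest processing time
  J2: p=5
  J5: p=6
  J3: p=12
  J1: p=13
  J4: p=23
Order: J2 → J5 → J3 → J1 → J4


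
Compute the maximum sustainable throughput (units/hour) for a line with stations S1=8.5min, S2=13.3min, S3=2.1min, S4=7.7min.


Bottleneck = longest station time
Station times: [8.5, 13.3, 2.1, 7.7]
Max = 13.3 min
Rate = 60 / 13.3
= 4.51 units/hour (bottleneck: 13.3min)


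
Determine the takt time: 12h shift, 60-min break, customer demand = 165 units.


Available = 12×60 - 60 = 660 min
Takt time = 660 / 165
= 4.00 min/unit


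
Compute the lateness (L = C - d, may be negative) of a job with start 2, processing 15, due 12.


Completion = 2 + 15 = 17
Lateness = C - d = 17 - 12
= 5


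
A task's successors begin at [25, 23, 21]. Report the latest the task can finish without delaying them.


LF = min of all successor start times
Successors start at: [25, 23, 21]
LF = min(25, 23, 21)
= 21


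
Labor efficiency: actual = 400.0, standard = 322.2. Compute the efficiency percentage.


Efficiency = (actual / standard) × 100
= (400.0 / 322.2) × 100
= 124.1%


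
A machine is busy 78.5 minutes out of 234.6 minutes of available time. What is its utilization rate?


Utilization = busy / total × 100
= 78.5 / 234.6 × 100
= 33.5%


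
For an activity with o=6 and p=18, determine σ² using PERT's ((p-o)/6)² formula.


σ² = ((p - o) / 6)² = (p - o)² / 36
= (18 - 6)² / 36
= 12² / 36
= 144 / 36
= 4.0000


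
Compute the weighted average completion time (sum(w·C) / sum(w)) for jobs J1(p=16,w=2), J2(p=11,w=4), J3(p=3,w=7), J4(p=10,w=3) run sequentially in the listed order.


Completion times:
  J1: C=16, w×C=2×16=32
  J2: C=27, w×C=4×27=108
  J3: C=30, w×C=7×30=210
  J4: C=40, w×C=3×40=120
Sum w×C = 470
Sum w = 16
Weighted avg = 470/16
= 29.38


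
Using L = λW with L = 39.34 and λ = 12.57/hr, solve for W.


Little's law: L = λW → W = L / λ
= 39.34 / 12.57
= 3.13 hours


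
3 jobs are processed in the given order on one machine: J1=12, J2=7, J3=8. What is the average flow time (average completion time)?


Completion times:
  J1: completes at 12
  J2: completes at 19
  J3: completes at 27
Sum = 58
Average = 58/3
= 19.33


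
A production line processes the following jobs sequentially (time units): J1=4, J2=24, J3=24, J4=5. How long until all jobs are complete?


Sequential makespan: sum all processing times
= 4 + 24 + 24 + 5
= 57 time units


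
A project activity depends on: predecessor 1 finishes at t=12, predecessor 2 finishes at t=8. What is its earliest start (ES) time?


ES = max of all predecessor completion times
Predecessors: [12, 8]
ES = max(12, 8)
= 12


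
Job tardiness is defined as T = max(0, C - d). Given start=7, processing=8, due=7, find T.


Completion = start + processing = 7 + 8 = 15
Tardiness = max(0, C - d) = max(0, 15 - 7)
= max(0, 8)
= 8


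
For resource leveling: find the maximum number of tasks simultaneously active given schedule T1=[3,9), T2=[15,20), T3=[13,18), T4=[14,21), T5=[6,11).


Check each time point for overlaps:
  t=15: 3 tasks active (T2, T3, T4)
Max concurrent = 3


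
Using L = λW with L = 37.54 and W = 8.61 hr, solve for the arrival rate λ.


Little's law: L = λW → λ = L / W
= 37.54 / 8.61
= 4.36 per hour


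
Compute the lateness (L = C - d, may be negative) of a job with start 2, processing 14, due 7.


Completion = 2 + 14 = 16
Lateness = C - d = 16 - 7
= 9


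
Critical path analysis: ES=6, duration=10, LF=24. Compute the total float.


EF = ES + duration = 6 + 10 = 16
LS = LF - duration = 24 - 10 = 14
Total Float = LF - EF = 24 - 16
(or LS - ES = 14 - 6)
= 8


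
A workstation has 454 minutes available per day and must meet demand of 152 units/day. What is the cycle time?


Cycle time = available time / demand
= 454 / 152
= 2.99 min/unit


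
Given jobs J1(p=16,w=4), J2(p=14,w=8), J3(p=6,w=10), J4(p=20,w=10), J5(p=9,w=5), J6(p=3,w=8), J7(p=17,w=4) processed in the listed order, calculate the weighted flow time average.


Completion times:
  J1: C=16, w×C=4×16=64
  J2: C=30, w×C=8×30=240
  J3: C=36, w×C=10×36=360
  J4: C=56, w×C=10×56=560
  J5: C=65, w×C=5×65=325
  J6: C=68, w×C=8×68=544
  J7: C=85, w×C=4×85=340
Sum w×C = 2433
Sum w = 49
Weighted avg = 2433/49
= 49.65


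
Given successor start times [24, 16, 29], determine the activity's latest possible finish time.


LF = min of all successor start times
Successors start at: [24, 16, 29]
LF = min(24, 16, 29)
= 16


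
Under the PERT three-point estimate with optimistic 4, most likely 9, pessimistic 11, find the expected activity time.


te = (o + 4m + p) / 6
= (4 + 4×9 + 11) / 6
= (4 + 36 + 11) / 6
= 51 / 6
= 8.50


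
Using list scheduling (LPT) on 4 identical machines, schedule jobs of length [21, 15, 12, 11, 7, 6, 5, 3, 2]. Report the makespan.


Jobs (LPT sorted): [21, 15, 12, 11, 7, 6, 5, 3, 2]
Machines: 4
  J=21 → Machine 1 (load: 0+21=21)
  J=15 → Machine 2 (load: 0+15=15)
  J=12 → Machine 3 (load: 0+12=12)
  J=11 → Machine 4 (load: 0+11=11)
  J=7 → Machine 4 (load: 11+7=18)
  J=6 → Machine 3 (load: 12+6=18)
  J=5 → Machine 2 (load: 15+5=20)
  J=3 → Machine 3 (load: 18+3=21)
  J=2 → Machine 4 (load: 18+2=20)
Machine loads: [21, 20, 21, 20]
Makespan = max = 21 time units


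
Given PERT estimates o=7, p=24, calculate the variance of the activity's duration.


σ² = ((p - o) / 6)² = (p - o)² / 36
= (24 - 7)² / 36
= 17² / 36
= 289 / 36
= 8.0278


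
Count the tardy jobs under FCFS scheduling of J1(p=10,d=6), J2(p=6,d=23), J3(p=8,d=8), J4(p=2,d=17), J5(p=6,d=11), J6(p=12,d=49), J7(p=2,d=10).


Completion vs due date:
  J1: C=10, d=6 → TARDY
  J2: C=16, d=23 → on time
  J3: C=24, d=8 → TARDY
  J4: C=26, d=17 → TARDY
  J5: C=32, d=11 → TARDY
  J6: C=44, d=49 → on time
  J7: C=46, d=10 → TARDY
Tardy jobs: J1, J3, J4, J5, J7
Count = 5


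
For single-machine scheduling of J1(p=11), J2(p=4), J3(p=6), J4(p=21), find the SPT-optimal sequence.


SPT: sort by shortest processing time
  J2: p=4
  J3: p=6
  J1: p=11
  J4: p=21
Order: J2 → J3 → J1 → J4


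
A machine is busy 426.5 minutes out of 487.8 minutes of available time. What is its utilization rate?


Utilization = busy / total × 100
= 426.5 / 487.8 × 100
= 87.4%


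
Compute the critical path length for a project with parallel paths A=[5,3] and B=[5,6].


Path A: 5 + 3 = 8
Path B: 5 + 6 = 11
Critical path = longest = max(8, 11)
= 11 (Path B)


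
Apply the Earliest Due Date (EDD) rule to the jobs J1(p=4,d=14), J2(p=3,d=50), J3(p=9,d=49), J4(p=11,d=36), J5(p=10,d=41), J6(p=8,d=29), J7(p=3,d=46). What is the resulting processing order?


EDD: sort by earliest due date
  J1: d=14, p=4
  J6: d=29, p=8
  J4: d=36, p=11
  J5: d=41, p=10
  J7: d=46, p=3
  J3: d=49, p=9
  J2: d=50, p=3
Order: J1 → J6 → J4 → J5 → J7 → J3 → J2


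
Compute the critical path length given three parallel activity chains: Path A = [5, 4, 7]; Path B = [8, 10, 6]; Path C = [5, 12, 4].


Path A: 5 + 4 + 7 = 16
Path B: 8 + 10 + 6 = 24
Path C: 5 + 12 + 4 = 21
Critical path = longest = max(16, 24, 21)
= 24 (Path B)


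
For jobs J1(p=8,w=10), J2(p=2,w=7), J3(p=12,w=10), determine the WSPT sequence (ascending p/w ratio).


WSPT (Smith's rule): sort by p/w ascending
  J2: p/w = 2/7 = 0.286
  J1: p/w = 8/10 = 0.800
  J3: p/w = 12/10 = 1.200
Order: J2 → J1 → J3


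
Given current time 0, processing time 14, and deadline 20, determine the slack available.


Slack = due - current_time - processing
= 20 - 0 - 14
= 6


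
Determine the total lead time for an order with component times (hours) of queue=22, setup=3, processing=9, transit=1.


Lead time = queue + setup + processing + transit
= 22 + 3 + 9 + 1
= 35 hours


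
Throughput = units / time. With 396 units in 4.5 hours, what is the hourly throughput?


Throughput = units / time
= 396 / 4.5
= 88.0 units/hour


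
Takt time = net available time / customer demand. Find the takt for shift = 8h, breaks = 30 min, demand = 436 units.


Available = 8×60 - 30 = 450 min
Takt time = 450 / 436
= 1.03 min/unit


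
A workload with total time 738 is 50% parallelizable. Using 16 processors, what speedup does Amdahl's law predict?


Amdahl's law: T_p = T × ((1-p) + p/N)
= 738 × ((1-0.5) + 0.5/16)
= 738 × (0.50 + 0.0312)
= 738 × 0.5312
= 392.06
Speedup = 738/392.06
= 1.88×


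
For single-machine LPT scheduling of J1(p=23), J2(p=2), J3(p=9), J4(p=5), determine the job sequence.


LPT: sort by longest processing time first
  J1: p=23
  J3: p=9
  J4: p=5
  J2: p=2
Order: J1 → J3 → J4 → J2


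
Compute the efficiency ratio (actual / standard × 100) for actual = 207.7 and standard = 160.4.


Efficiency = (actual / standard) × 100
= (207.7 / 160.4) × 100
= 129.5%


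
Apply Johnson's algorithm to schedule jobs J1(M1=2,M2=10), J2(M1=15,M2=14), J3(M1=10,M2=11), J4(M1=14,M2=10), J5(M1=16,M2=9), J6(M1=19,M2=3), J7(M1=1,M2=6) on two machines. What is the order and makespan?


Johnson's rule:
Group 1 (M1≤M2, sort by M1): ['J7', 'J1', 'J3']
Group 2 (M1>M2, sort desc M2): ['J2', 'J4', 'J5', 'J6']
Sequence: J7 → J1 → J3 → J2 → J4 → J5 → J6
Makespan calculation:
  J7: M1 done=1, M2 done=7
  J1: M1 done=3, M2 done=17
  J3: M1 done=13, M2 done=28
  J2: M1 done=28, M2 done=42
  J4: M1 done=42, M2 done=52
  J5: M1 done=58, M2 done=67
  J6: M1 done=77, M2 done=80
= Sequence: J7 → J1 → J3 → J2 → J4 → J5 → J6, Makespan: 80


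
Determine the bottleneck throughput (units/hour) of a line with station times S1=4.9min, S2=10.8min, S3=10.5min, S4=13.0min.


Bottleneck = longest station time
Station times: [4.9, 10.8, 10.5, 13.0]
Max = 13.0 min
Rate = 60 / 13.0
= 4.62 units/hour (bottleneck: 13.0min)


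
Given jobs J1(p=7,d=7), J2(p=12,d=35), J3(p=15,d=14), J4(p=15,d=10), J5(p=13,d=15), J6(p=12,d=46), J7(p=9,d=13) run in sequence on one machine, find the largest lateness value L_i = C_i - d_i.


Lateness per job (L = C - d):
  J1: C=7, d=7, L=0
  J2: C=19, d=35, L=-16
  J3: C=34, d=14, L=20
  J4: C=49, d=10, L=39
  J5: C=62, d=15, L=47
  J6: C=74, d=46, L=28
  J7: C=83, d=13, L=70
Lmax = max(0, -16, 20, 39, 47, 28, 70)
= 70


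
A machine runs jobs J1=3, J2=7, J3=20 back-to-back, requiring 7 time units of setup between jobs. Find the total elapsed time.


Makespan = Σ processing + (n-1) × setup
= (3 + 7 + 20) + (3-1)×7
= 30 + 14
= 44 time units


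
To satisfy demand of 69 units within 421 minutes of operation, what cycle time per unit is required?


Cycle time = available time / demand
= 421 / 69
= 6.10 min/unit


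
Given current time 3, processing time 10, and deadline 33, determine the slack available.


Slack = due - current_time - processing
= 33 - 3 - 10
= 20


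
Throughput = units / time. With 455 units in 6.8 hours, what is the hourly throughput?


Throughput = units / time
= 455 / 6.8
= 66.9 units/hour


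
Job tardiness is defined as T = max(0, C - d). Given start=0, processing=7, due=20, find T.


Completion = start + processing = 0 + 7 = 7
Tardiness = max(0, C - d) = max(0, 7 - 20)
= max(0, -13)
= 0


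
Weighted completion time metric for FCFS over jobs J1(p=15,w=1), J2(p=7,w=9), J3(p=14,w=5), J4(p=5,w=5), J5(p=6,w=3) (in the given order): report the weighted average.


Completion times:
  J1: C=15, w×C=1×15=15
  J2: C=22, w×C=9×22=198
  J3: C=36, w×C=5×36=180
  J4: C=41, w×C=5×41=205
  J5: C=47, w×C=3×47=141
Sum w×C = 739
Sum w = 23
Weighted avg = 739/23
= 32.13


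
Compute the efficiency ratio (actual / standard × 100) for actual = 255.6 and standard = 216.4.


Efficiency = (actual / standard) × 100
= (255.6 / 216.4) × 100
= 118.1%


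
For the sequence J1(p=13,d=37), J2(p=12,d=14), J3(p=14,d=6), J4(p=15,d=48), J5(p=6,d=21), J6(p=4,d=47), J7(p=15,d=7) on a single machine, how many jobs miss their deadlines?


Completion vs due date:
  J1: C=13, d=37 → on time
  J2: C=25, d=14 → TARDY
  J3: C=39, d=6 → TARDY
  J4: C=54, d=48 → TARDY
  J5: C=60, d=21 → TARDY
  J6: C=64, d=47 → TARDY
  J7: C=79, d=7 → TARDY
Tardy jobs: J2, J3, J4, J5, J6, J7
Count = 6


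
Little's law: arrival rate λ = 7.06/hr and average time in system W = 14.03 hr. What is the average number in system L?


Little's law: L = λ × W
= 7.06 × 14.03
= 99.05


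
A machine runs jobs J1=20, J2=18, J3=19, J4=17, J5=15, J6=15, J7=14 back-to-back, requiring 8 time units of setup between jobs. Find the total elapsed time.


Makespan = Σ processing + (n-1) × setup
= (20 + 18 + 19 + 17 + 15 + 15 + 14) + (7-1)×8
= 118 + 48
= 166 time units


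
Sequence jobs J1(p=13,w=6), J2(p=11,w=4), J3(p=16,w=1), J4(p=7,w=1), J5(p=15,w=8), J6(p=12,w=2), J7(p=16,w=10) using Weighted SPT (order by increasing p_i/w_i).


WSPT (Smith's rule): sort by p/w ascending
  J7: p/w = 16/10 = 1.600
  J5: p/w = 15/8 = 1.875
  J1: p/w = 13/6 = 2.167
  J2: p/w = 11/4 = 2.750
  J6: p/w = 12/2 = 6.000
  J4: p/w = 7/1 = 7.000
  J3: p/w = 16/1 = 16.000
Order: J7 → J5 → J1 → J2 → J6 → J4 → J3


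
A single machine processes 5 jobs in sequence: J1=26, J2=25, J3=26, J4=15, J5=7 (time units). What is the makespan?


Sequential makespan: sum all processing times
= 26 + 25 + 26 + 15 + 7
= 99 time units


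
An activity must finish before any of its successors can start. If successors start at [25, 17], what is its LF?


LF = min of all successor start times
Successors start at: [25, 17]
LF = min(25, 17)
= 17


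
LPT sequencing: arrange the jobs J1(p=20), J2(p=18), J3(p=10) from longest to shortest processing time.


LPT: sort by longest processing time first
  J1: p=20
  J2: p=18
  J3: p=10
Order: J1 → J2 → J3


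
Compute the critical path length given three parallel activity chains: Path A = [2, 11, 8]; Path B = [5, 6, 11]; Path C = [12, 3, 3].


Path A: 2 + 11 + 8 = 21
Path B: 5 + 6 + 11 = 22
Path C: 12 + 3 + 3 = 18
Critical path = longest = max(21, 22, 18)
= 22 (Path B)


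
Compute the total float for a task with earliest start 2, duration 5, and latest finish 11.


EF = ES + duration = 2 + 5 = 7
LS = LF - duration = 11 - 5 = 6
Total Float = LF - EF = 11 - 7
(or LS - ES = 6 - 2)
= 4


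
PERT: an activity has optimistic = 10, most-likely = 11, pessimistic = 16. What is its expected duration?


te = (o + 4m + p) / 6
= (10 + 4×11 + 16) / 6
= (10 + 44 + 16) / 6
= 70 / 6
= 11.67


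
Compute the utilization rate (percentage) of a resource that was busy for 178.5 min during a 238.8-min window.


Utilization = busy / total × 100
= 178.5 / 238.8 × 100
= 74.7%


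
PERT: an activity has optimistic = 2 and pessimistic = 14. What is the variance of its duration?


σ² = ((p - o) / 6)² = (p - o)² / 36
= (14 - 2)² / 36
= 12² / 36
= 144 / 36
= 4.0000


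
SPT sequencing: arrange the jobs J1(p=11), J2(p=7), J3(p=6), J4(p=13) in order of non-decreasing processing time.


SPT: sort by shortest processing time
  J3: p=6
  J2: p=7
  J1: p=11
  J4: p=13
Order: J3 → J2 → J1 → J4


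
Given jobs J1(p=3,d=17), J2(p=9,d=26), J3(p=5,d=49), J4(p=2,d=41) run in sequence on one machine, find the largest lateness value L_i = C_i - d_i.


Lateness per job (L = C - d):
  J1: C=3, d=17, L=-14
  J2: C=12, d=26, L=-14
  J3: C=17, d=49, L=-32
  J4: C=19, d=41, L=-22
Lmax = max(-14, -14, -32, -22)
= -14


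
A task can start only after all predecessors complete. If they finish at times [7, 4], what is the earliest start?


ES = max of all predecessor completion times
Predecessors: [7, 4]
ES = max(7, 4)
= 7


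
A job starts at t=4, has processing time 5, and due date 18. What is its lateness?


Completion = 4 + 5 = 9
Lateness = C - d = 9 - 18
= -9


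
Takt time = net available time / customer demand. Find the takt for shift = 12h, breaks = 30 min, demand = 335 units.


Available = 12×60 - 30 = 690 min
Takt time = 690 / 335
= 2.06 min/unit


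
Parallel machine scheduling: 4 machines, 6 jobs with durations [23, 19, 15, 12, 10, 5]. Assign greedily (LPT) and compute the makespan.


Jobs (LPT sorted): [23, 19, 15, 12, 10, 5]
Machines: 4
  J=23 → Machine 1 (load: 0+23=23)
  J=19 → Machine 2 (load: 0+19=19)
  J=15 → Machine 3 (load: 0+15=15)
  J=12 → Machine 4 (load: 0+12=12)
  J=10 → Machine 4 (load: 12+10=22)
  J=5 → Machine 3 (load: 15+5=20)
Machine loads: [23, 19, 20, 22]
Makespan = max = 23 time units


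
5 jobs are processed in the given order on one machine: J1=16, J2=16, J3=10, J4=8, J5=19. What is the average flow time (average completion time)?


Completion times:
  J1: completes at 16
  J2: completes at 32
  J3: completes at 42
  J4: completes at 50
  J5: completes at 69
Sum = 209
Average = 209/5
= 41.80


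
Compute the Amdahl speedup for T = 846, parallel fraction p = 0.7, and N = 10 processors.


Amdahl's law: T_p = T × ((1-p) + p/N)
= 846 × ((1-0.7) + 0.7/10)
= 846 × (0.30 + 0.0700)
= 846 × 0.3700
= 313.02
Speedup = 846/313.02
= 2.70×


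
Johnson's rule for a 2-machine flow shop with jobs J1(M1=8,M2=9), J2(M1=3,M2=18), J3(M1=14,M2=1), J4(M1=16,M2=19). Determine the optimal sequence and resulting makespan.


Johnson's rule:
Group 1 (M1≤M2, sort by M1): ['J2', 'J1', 'J4']
Group 2 (M1>M2, sort desc M2): ['J3']
Sequence: J2 → J1 → J4 → J3
Makespan calculation:
  J2: M1 done=3, M2 done=21
  J1: M1 done=11, M2 done=30
  J4: M1 done=27, M2 done=49
  J3: M1 done=41, M2 done=50
= Sequence: J2 → J1 → J4 → J3, Makespan: 50


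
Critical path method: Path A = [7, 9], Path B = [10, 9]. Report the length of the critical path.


Path A: 7 + 9 = 16
Path B: 10 + 9 = 19
Critical path = longest = max(16, 19)
= 19 (Path B)


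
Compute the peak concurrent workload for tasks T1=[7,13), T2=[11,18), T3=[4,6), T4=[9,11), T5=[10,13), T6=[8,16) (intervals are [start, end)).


Check each time point for overlaps:
  t=10: 4 tasks active (T1, T4, T5, T6)
Max concurrent = 4


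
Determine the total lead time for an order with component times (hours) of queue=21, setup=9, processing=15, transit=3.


Lead time = queue + setup + processing + transit
= 21 + 9 + 15 + 3
= 48 hours


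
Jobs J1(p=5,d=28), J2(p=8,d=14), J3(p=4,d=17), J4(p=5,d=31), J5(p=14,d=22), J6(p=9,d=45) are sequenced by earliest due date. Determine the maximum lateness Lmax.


EDD order: J2 → J3 → J5 → J1 → J4 → J6
Completion and lateness:
  J2: C=8, d=14, L=8-14=-6
  J3: C=12, d=17, L=12-17=-5
  J5: C=26, d=22, L=26-22=4
  J1: C=31, d=28, L=31-28=3
  J4: C=36, d=31, L=36-31=5
  J6: C=45, d=45, L=45-45=0
Lmax = max(-6, -5, 4, 3, 5, 0)
= 5


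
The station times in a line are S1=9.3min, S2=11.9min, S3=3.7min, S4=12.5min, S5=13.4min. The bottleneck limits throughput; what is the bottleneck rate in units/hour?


Bottleneck = longest station time
Station times: [9.3, 11.9, 3.7, 12.5, 13.4]
Max = 13.4 min
Rate = 60 / 13.4
= 4.48 units/hour (bottleneck: 13.4min)


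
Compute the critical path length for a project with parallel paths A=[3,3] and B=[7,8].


Path A: 3 + 3 = 6
Path B: 7 + 8 = 15
Critical path = longest = max(6, 15)
= 15 (Path B)


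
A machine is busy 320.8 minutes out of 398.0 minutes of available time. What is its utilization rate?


Utilization = busy / total × 100
= 320.8 / 398.0 × 100
= 80.6%


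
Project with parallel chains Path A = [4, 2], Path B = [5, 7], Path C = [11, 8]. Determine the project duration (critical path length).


Path A: 4 + 2 = 6
Path B: 5 + 7 = 12
Path C: 11 + 8 = 19
Critical path = longest = max(6, 12, 19)
= 19 (Path C)


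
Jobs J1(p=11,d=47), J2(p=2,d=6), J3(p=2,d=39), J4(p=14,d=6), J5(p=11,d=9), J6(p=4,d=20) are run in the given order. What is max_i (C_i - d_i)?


Lateness per job (L = C - d):
  J1: C=11, d=47, L=-36
  J2: C=13, d=6, L=7
  J3: C=15, d=39, L=-24
  J4: C=29, d=6, L=23
  J5: C=40, d=9, L=31
  J6: C=44, d=20, L=24
Lmax = max(-36, 7, -24, 23, 31, 24)
= 31


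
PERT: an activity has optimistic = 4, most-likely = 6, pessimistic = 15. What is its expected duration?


te = (o + 4m + p) / 6
= (4 + 4×6 + 15) / 6
= (4 + 24 + 15) / 6
= 43 / 6
= 7.17


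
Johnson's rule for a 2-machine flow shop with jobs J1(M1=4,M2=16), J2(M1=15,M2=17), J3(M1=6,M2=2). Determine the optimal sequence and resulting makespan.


Johnson's rule:
Group 1 (M1≤M2, sort by M1): ['J1', 'J2']
Group 2 (M1>M2, sort desc M2): ['J3']
Sequence: J1 → J2 → J3
Makespan calculation:
  J1: M1 done=4, M2 done=20
  J2: M1 done=19, M2 done=37
  J3: M1 done=25, M2 done=39
= Sequence: J1 → J2 → J3, Makespan: 39


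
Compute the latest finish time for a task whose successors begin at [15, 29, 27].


LF = min of all successor start times
Successors start at: [15, 29, 27]
LF = min(15, 29, 27)
= 15


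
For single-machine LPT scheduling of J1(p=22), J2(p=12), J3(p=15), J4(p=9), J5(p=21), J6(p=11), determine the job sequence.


LPT: sort by longest processing time first
  J1: p=22
  J5: p=21
  J3: p=15
  J2: p=12
  J6: p=11
  J4: p=9
Order: J1 → J5 → J3 → J2 → J6 → J4


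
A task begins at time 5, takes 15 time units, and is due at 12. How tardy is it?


Completion = start + processing = 5 + 15 = 20
Tardiness = max(0, C - d) = max(0, 20 - 12)
= max(0, 8)
= 8


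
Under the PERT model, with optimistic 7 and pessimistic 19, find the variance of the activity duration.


σ² = ((p - o) / 6)² = (p - o)² / 36
= (19 - 7)² / 36
= 12² / 36
= 144 / 36
= 4.0000


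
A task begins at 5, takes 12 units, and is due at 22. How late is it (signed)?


Completion = 5 + 12 = 17
Lateness = C - d = 17 - 22
= -5


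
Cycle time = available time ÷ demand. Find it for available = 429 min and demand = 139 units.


Cycle time = available time / demand
= 429 / 139
= 3.09 min/unit


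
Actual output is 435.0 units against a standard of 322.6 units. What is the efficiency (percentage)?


Efficiency = (actual / standard) × 100
= (435.0 / 322.6) × 100
= 134.8%


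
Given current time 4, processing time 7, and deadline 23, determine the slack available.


Slack = due - current_time - processing
= 23 - 4 - 7
= 12


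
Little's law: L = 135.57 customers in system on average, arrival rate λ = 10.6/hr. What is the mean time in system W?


Little's law: L = λW → W = L / λ
= 135.57 / 10.6
= 12.79 hours


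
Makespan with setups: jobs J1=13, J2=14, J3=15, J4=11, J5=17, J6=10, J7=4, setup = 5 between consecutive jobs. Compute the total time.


Makespan = Σ processing + (n-1) × setup
= (13 + 14 + 15 + 11 + 17 + 10 + 4) + (7-1)×5
= 84 + 30
= 114 time units


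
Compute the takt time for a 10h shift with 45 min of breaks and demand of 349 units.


Available = 10×60 - 45 = 555 min
Takt time = 555 / 349
= 1.59 min/unit


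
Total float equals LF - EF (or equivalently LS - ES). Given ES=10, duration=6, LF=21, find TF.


EF = ES + duration = 10 + 6 = 16
LS = LF - duration = 21 - 6 = 15
Total Float = LF - EF = 21 - 16
(or LS - ES = 15 - 10)
= 5


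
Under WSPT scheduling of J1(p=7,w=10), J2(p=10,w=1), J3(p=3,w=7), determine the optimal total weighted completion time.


WSPT order (by p/w): J3 → J1 → J2
  J3: C=3, w·C=7×3=21
  J1: C=10, w·C=10×10=100
  J2: C=20, w·C=1×20=20
Σ w·C = 141
= 141


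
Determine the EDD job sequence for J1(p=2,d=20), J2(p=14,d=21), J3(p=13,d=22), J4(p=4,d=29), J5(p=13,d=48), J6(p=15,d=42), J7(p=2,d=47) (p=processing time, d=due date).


EDD: sort by earliest due date
  J1: d=20, p=2
  J2: d=21, p=14
  J3: d=22, p=13
  J4: d=29, p=4
  J6: d=42, p=15
  J7: d=47, p=2
  J5: d=48, p=13
Order: J1 → J2 → J3 → J4 → J6 → J7 → J5


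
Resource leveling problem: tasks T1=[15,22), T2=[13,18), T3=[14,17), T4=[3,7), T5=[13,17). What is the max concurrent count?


Check each time point for overlaps:
  t=15: 4 tasks active (T1, T2, T3, T5)
Max concurrent = 4


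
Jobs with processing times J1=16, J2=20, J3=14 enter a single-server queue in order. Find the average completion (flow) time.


Completion times:
  J1: completes at 16
  J2: completes at 36
  J3: completes at 50
Sum = 102
Average = 102/3
= 34.00


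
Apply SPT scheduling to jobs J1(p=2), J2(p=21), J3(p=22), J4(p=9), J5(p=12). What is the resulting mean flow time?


SPT order: J1 → J4 → J5 → J2 → J3
Completion times:
  J1: C=2
  J4: C=11
  J5: C=23
  J2: C=44
  J3: C=66
Sum = 146, n = 5
Mean flow = 146/5
= 29.20


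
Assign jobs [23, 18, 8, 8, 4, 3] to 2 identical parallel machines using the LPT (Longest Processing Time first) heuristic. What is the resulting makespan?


Jobs (LPT sorted): [23, 18, 8, 8, 4, 3]
Machines: 2
  J=23 → Machine 1 (load: 0+23=23)
  J=18 → Machine 2 (load: 0+18=18)
  J=8 → Machine 2 (load: 18+8=26)
  J=8 → Machine 1 (load: 23+8=31)
  J=4 → Machine 2 (load: 26+4=30)
  J=3 → Machine 2 (load: 30+3=33)
Machine loads: [31, 33]
Makespan = max = 33 time units


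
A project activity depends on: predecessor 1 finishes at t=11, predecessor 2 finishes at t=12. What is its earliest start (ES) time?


ES = max of all predecessor completion times
Predecessors: [11, 12]
ES = max(11, 12)
= 12


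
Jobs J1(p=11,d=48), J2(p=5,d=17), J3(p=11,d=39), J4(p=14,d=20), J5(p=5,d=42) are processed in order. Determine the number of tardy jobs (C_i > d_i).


Completion vs due date:
  J1: C=11, d=48 → on time
  J2: C=16, d=17 → on time
  J3: C=27, d=39 → on time
  J4: C=41, d=20 → TARDY
  J5: C=46, d=42 → TARDY
Tardy jobs: J4, J5
Count = 2


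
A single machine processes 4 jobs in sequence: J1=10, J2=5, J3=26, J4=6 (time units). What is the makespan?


Sequential makespan: sum all processing times
= 10 + 5 + 26 + 6
= 47 time units


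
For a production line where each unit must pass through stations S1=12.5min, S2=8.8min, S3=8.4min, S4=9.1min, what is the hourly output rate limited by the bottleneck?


Bottleneck = longest station time
Station times: [12.5, 8.8, 8.4, 9.1]
Max = 12.5 min
Rate = 60 / 12.5
= 4.80 units/hour (bottleneck: 12.5min)


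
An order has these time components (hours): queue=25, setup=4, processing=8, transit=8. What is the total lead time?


Lead time = queue + setup + processing + transit
= 25 + 4 + 8 + 8
= 45 hours


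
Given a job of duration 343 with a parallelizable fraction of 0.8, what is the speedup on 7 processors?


Amdahl's law: T_p = T × ((1-p) + p/N)
= 343 × ((1-0.8) + 0.8/7)
= 343 × (0.20 + 0.1143)
= 343 × 0.3143
= 107.80
Speedup = 343/107.80
= 3.18×


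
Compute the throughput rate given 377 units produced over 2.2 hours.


Throughput = units / time
= 377 / 2.2
= 171.4 units/hour


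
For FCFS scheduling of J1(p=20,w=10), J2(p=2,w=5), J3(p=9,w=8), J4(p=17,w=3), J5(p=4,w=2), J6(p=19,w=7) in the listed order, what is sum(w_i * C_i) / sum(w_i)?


Completion times:
  J1: C=20, w×C=10×20=200
  J2: C=22, w×C=5×22=110
  J3: C=31, w×C=8×31=248
  J4: C=48, w×C=3×48=144
  J5: C=52, w×C=2×52=104
  J6: C=71, w×C=7×71=497
Sum w×C = 1303
Sum w = 35
Weighted avg = 1303/35
= 37.23


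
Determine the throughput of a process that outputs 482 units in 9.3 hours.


Throughput = units / time
= 482 / 9.3
= 51.8 units/hour


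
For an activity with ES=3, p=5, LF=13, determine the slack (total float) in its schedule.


EF = ES + duration = 3 + 5 = 8
LS = LF - duration = 13 - 5 = 8
Total Float = LF - EF = 13 - 8
(or LS - ES = 8 - 3)
= 5


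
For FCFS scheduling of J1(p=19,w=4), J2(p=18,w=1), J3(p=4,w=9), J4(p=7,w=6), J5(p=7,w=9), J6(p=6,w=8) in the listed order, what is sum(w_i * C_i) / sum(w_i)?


Completion times:
  J1: C=19, w×C=4×19=76
  J2: C=37, w×C=1×37=37
  J3: C=41, w×C=9×41=369
  J4: C=48, w×C=6×48=288
  J5: C=55, w×C=9×55=495
  J6: C=61, w×C=8×61=488
Sum w×C = 1753
Sum w = 37
Weighted avg = 1753/37
= 47.38


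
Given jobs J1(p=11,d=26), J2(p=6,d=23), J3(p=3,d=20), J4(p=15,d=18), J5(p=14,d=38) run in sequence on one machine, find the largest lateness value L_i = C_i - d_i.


Lateness per job (L = C - d):
  J1: C=11, d=26, L=-15
  J2: C=17, d=23, L=-6
  J3: C=20, d=20, L=0
  J4: C=35, d=18, L=17
  J5: C=49, d=38, L=11
Lmax = max(-15, -6, 0, 17, 11)
= 17


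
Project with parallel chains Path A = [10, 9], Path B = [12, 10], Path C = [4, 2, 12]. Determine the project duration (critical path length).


Path A: 10 + 9 = 19
Path B: 12 + 10 = 22
Path C: 4 + 2 + 12 = 18
Critical path = longest = max(19, 22, 18)
= 22 (Path B)


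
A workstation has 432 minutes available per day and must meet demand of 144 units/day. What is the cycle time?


Cycle time = available time / demand
= 432 / 144
= 3.00 min/unit


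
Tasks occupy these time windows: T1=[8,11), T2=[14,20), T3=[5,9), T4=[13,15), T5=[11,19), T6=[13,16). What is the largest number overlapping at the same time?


Check each time point for overlaps:
  t=14: 4 tasks active (T2, T4, T5, T6)
Max concurrent = 4


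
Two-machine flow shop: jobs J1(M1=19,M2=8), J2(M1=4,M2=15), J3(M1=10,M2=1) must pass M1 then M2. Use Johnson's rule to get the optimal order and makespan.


Johnson's rule:
Group 1 (M1≤M2, sort by M1): ['J2']
Group 2 (M1>M2, sort desc M2): ['J1', 'J3']
Sequence: J2 → J1 → J3
Makespan calculation:
  J2: M1 done=4, M2 done=19
  J1: M1 done=23, M2 done=31
  J3: M1 done=33, M2 done=34
= Sequence: J2 → J1 → J3, Makespan: 34


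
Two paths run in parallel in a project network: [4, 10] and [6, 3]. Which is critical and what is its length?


Path A: 4 + 10 = 14
Path B: 6 + 3 = 9
Critical path = longest = max(14, 9)
= 14 (Path A)


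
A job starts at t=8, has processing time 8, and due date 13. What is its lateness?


Completion = 8 + 8 = 16
Lateness = C - d = 16 - 13
= 3


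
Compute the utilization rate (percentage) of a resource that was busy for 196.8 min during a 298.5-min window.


Utilization = busy / total × 100
= 196.8 / 298.5 × 100
= 65.9%


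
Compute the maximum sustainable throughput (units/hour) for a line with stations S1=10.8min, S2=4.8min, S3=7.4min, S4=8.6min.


Bottleneck = longest station time
Station times: [10.8, 4.8, 7.4, 8.6]
Max = 10.8 min
Rate = 60 / 10.8
= 5.56 units/hour (bottleneck: 10.8min)


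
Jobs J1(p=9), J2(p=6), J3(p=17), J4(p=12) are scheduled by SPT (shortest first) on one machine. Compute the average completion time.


SPT order: J2 → J1 → J4 → J3
Completion times:
  J2: C=6
  J1: C=15
  J4: C=27
  J3: C=44
Sum = 92, n = 4
Mean flow = 92/4
= 23.00


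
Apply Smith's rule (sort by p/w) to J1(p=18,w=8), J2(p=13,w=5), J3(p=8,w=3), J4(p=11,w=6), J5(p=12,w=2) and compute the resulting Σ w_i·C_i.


WSPT order (by p/w): J4 → J1 → J2 → J3 → J5
  J4: C=11, w·C=6×11=66
  J1: C=29, w·C=8×29=232
  J2: C=42, w·C=5×42=210
  J3: C=50, w·C=3×50=150
  J5: C=62, w·C=2×62=124
Σ w·C = 782
= 782


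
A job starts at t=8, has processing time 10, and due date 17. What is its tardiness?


Completion = start + processing = 8 + 10 = 18
Tardiness = max(0, C - d) = max(0, 18 - 17)
= max(0, 1)
= 1


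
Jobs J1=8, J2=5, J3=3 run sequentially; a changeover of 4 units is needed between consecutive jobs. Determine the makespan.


Makespan = Σ processing + (n-1) × setup
= (8 + 5 + 3) + (3-1)×4
= 16 + 8
= 24 time units


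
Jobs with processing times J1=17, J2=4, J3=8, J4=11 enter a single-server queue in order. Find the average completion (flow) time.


Completion times:
  J1: completes at 17
  J2: completes at 21
  J3: completes at 29
  J4: completes at 40
Sum = 107
Average = 107/4
= 26.75


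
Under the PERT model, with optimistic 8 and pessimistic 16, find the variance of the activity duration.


σ² = ((p - o) / 6)² = (p - o)² / 36
= (16 - 8)² / 36
= 8² / 36
= 64 / 36
= 1.7778


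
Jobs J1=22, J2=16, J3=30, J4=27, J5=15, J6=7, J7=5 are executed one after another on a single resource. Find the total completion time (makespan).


Sequential makespan: sum all processing times
= 22 + 16 + 30 + 27 + 15 + 7 + 5
= 122 time units


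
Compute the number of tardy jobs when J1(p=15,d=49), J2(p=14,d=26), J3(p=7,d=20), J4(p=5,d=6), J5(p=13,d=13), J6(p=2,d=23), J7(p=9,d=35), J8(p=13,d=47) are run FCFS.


Completion vs due date:
  J1: C=15, d=49 → on time
  J2: C=29, d=26 → TARDY
  J3: C=36, d=20 → TARDY
  J4: C=41, d=6 → TARDY
  J5: C=54, d=13 → TARDY
  J6: C=56, d=23 → TARDY
  J7: C=65, d=35 → TARDY
  J8: C=78, d=47 → TARDY
Tardy jobs: J2, J3, J4, J5, J6, J7, J8
Count = 7


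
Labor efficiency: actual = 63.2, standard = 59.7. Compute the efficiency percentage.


Efficiency = (actual / standard) × 100
= (63.2 / 59.7) × 100
= 105.9%


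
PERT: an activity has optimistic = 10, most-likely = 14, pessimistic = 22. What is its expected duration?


te = (o + 4m + p) / 6
= (10 + 4×14 + 22) / 6
= (10 + 56 + 22) / 6
= 88 / 6
= 14.67


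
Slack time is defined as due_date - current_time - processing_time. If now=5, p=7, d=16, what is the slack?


Slack = due - current_time - processing
= 16 - 5 - 7
= 4


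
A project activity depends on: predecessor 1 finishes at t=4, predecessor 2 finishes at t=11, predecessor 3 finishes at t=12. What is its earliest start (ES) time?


ES = max of all predecessor completion times
Predecessors: [4, 11, 12]
ES = max(4, 11, 12)
= 12
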